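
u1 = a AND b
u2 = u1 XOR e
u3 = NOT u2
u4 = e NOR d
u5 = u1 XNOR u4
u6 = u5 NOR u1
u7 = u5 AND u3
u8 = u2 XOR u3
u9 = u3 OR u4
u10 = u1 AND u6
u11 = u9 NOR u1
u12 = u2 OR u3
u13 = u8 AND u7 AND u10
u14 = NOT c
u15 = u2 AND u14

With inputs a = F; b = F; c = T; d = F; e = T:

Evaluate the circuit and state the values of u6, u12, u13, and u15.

u6 = F, u12 = T, u13 = F, u15 = F

u1 = a AND b = F AND F = F
u2 = u1 XOR e = F XOR T = T
u3 = NOT u2 = NOT T = F
u4 = e NOR d = T NOR F = F
u5 = u1 XNOR u4 = F XNOR F = T
u6 = u5 NOR u1 = T NOR F = F
u7 = u5 AND u3 = T AND F = F
u8 = u2 XOR u3 = T XOR F = T
u10 = u1 AND u6 = F AND F = F
u12 = u2 OR u3 = T OR F = T
u13 = u8 AND u7 AND u10 = T AND F AND F = F
u14 = NOT c = NOT T = F
u15 = u2 AND u14 = T AND F = F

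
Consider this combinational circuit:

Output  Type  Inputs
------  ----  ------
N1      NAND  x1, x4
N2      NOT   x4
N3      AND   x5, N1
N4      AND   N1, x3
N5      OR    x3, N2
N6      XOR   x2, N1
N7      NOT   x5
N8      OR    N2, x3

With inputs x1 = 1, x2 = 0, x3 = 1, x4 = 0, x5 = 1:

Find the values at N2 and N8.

N2 = 1  N8 = 1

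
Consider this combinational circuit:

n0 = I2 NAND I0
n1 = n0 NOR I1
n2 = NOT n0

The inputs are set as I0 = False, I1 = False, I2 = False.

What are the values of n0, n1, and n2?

n0 = True, n1 = False, n2 = False

n0 = I2 NAND I0 = False NAND False = True
n1 = n0 NOR I1 = True NOR False = False
n2 = NOT n0 = NOT True = False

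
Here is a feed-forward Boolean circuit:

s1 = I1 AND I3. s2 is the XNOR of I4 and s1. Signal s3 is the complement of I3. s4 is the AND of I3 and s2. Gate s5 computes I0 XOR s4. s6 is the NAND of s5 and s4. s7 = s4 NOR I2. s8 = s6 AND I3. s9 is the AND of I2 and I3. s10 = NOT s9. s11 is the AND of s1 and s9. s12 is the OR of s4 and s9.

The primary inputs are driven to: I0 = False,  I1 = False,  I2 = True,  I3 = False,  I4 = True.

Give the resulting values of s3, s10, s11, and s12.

s3 = True, s10 = True, s11 = False, s12 = False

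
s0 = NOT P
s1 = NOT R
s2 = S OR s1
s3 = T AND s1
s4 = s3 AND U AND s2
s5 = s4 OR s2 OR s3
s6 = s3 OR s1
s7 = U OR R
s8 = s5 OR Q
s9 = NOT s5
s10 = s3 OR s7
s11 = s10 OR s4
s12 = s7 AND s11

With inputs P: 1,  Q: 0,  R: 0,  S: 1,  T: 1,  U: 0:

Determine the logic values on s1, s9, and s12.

s1 = 1, s9 = 0, s12 = 0

s1 = NOT R = NOT 0 = 1
s2 = S OR s1 = 1 OR 1 = 1
s3 = T AND s1 = 1 AND 1 = 1
s4 = s3 AND U AND s2 = 1 AND 0 AND 1 = 0
s5 = s4 OR s2 OR s3 = 0 OR 1 OR 1 = 1
s7 = U OR R = 0 OR 0 = 0
s9 = NOT s5 = NOT 1 = 0
s10 = s3 OR s7 = 1 OR 0 = 1
s11 = s10 OR s4 = 1 OR 0 = 1
s12 = s7 AND s11 = 0 AND 1 = 0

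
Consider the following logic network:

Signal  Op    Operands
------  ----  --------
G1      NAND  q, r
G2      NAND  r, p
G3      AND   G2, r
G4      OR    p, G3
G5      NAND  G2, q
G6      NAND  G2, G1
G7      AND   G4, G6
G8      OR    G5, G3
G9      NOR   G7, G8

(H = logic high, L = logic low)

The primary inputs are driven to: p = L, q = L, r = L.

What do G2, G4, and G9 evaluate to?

G1 = q NAND r = L NAND L = H
G2 = r NAND p = L NAND L = H
G3 = G2 AND r = H AND L = L
G4 = p OR G3 = L OR L = L
G5 = G2 NAND q = H NAND L = H
G6 = G2 NAND G1 = H NAND H = L
G7 = G4 AND G6 = L AND L = L
G8 = G5 OR G3 = H OR L = H
G9 = G7 NOR G8 = L NOR H = L

G2 = H; G4 = L; G9 = L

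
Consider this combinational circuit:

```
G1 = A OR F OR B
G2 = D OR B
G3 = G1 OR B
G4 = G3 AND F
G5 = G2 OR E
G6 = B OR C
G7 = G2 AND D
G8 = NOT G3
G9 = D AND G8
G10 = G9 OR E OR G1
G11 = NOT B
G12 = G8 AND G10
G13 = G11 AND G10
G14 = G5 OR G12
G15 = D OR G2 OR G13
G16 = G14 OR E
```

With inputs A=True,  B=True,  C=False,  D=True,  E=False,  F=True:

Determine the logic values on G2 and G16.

G1 = A OR F OR B = True OR True OR True = True
G2 = D OR B = True OR True = True
G3 = G1 OR B = True OR True = True
G5 = G2 OR E = True OR False = True
G8 = NOT G3 = NOT True = False
G9 = D AND G8 = True AND False = False
G10 = G9 OR E OR G1 = False OR False OR True = True
G12 = G8 AND G10 = False AND True = False
G14 = G5 OR G12 = True OR False = True
G16 = G14 OR E = True OR False = True

G2 = True; G16 = True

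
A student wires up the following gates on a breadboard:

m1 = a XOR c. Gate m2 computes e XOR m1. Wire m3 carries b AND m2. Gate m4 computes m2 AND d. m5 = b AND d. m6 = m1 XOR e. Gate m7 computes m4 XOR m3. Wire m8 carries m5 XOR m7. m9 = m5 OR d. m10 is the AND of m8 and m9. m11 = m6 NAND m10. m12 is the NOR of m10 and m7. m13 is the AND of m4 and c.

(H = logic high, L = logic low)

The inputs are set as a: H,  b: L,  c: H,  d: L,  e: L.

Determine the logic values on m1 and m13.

m1 = a XOR c = H XOR H = L
m2 = e XOR m1 = L XOR L = L
m4 = m2 AND d = L AND L = L
m13 = m4 AND c = L AND H = L

m1 = L, m13 = L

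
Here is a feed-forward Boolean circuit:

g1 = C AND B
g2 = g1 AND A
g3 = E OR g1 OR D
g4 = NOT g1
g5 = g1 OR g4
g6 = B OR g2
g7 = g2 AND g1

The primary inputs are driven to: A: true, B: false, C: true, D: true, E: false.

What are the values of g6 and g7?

g6 = false  g7 = false

g1 = C AND B = true AND false = false
g2 = g1 AND A = false AND true = false
g6 = B OR g2 = false OR false = false
g7 = g2 AND g1 = false AND false = false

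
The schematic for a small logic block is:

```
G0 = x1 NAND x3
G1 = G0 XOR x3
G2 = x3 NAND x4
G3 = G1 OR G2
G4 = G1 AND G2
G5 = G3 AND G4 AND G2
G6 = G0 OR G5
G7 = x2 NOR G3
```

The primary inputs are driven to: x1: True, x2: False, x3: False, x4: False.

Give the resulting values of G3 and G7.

G3 = True; G7 = False

G0 = x1 NAND x3 = True NAND False = True
G1 = G0 XOR x3 = True XOR False = True
G2 = x3 NAND x4 = False NAND False = True
G3 = G1 OR G2 = True OR True = True
G7 = x2 NOR G3 = False NOR True = False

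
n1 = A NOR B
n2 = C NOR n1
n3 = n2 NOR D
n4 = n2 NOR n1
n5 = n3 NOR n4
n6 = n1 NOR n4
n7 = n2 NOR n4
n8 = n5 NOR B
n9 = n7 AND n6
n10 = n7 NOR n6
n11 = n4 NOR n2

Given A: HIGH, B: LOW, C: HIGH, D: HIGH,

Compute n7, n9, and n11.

n7 = LOW; n9 = LOW; n11 = LOW

n1 = A NOR B = HIGH NOR LOW = LOW
n2 = C NOR n1 = HIGH NOR LOW = LOW
n4 = n2 NOR n1 = LOW NOR LOW = HIGH
n6 = n1 NOR n4 = LOW NOR HIGH = LOW
n7 = n2 NOR n4 = LOW NOR HIGH = LOW
n9 = n7 AND n6 = LOW AND LOW = LOW
n11 = n4 NOR n2 = HIGH NOR LOW = LOW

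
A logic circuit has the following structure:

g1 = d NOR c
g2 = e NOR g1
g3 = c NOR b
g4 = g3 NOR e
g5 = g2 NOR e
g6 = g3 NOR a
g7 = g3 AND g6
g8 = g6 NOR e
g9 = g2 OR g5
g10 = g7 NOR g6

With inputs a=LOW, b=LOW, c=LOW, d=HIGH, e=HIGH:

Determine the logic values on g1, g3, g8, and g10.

g1 = d NOR c = HIGH NOR LOW = LOW
g3 = c NOR b = LOW NOR LOW = HIGH
g6 = g3 NOR a = HIGH NOR LOW = LOW
g7 = g3 AND g6 = HIGH AND LOW = LOW
g8 = g6 NOR e = LOW NOR HIGH = LOW
g10 = g7 NOR g6 = LOW NOR LOW = HIGH

g1 = LOW, g3 = HIGH, g8 = LOW, g10 = HIGH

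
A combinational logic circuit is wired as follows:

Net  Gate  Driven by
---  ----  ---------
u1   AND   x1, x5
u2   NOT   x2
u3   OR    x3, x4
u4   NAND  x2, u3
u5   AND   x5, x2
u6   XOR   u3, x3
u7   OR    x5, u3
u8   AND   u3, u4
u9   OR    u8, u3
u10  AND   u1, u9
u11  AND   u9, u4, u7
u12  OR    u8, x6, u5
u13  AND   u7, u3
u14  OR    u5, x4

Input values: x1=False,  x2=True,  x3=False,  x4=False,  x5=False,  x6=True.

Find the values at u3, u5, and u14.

u3 = False, u5 = False, u14 = False

u3 = x3 OR x4 = False OR False = False
u5 = x5 AND x2 = False AND True = False
u14 = u5 OR x4 = False OR False = False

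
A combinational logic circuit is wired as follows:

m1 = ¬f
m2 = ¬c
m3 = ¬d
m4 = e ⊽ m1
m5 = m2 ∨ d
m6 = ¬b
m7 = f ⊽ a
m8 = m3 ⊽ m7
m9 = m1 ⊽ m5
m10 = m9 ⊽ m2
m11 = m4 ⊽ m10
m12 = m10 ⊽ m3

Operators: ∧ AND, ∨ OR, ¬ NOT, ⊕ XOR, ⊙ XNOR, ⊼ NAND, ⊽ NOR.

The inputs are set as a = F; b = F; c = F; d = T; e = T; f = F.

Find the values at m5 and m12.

m5 = T; m12 = T

m1 = NOT f = NOT F = T
m2 = NOT c = NOT F = T
m3 = NOT d = NOT T = F
m5 = m2 OR d = T OR T = T
m9 = m1 NOR m5 = T NOR T = F
m10 = m9 NOR m2 = F NOR T = F
m12 = m10 NOR m3 = F NOR F = T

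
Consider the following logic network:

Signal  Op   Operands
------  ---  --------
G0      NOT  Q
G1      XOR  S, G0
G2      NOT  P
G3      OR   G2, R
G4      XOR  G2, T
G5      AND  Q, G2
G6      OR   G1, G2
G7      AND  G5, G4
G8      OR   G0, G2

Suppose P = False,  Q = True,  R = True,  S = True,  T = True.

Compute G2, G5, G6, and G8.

G0 = NOT Q = NOT True = False
G1 = S XOR G0 = True XOR False = True
G2 = NOT P = NOT False = True
G5 = Q AND G2 = True AND True = True
G6 = G1 OR G2 = True OR True = True
G8 = G0 OR G2 = False OR True = True

G2 = True  G5 = True  G6 = True  G8 = True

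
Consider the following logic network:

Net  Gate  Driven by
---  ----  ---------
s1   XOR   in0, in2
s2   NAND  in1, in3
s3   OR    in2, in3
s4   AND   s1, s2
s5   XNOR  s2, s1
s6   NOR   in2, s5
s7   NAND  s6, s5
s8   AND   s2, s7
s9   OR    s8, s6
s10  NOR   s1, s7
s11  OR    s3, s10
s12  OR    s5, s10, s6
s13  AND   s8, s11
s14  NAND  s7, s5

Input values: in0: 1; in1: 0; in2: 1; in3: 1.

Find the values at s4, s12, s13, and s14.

s4 = 0, s12 = 0, s13 = 1, s14 = 1

s1 = in0 XOR in2 = 1 XOR 1 = 0
s2 = in1 NAND in3 = 0 NAND 1 = 1
s3 = in2 OR in3 = 1 OR 1 = 1
s4 = s1 AND s2 = 0 AND 1 = 0
s5 = s2 XNOR s1 = 1 XNOR 0 = 0
s6 = in2 NOR s5 = 1 NOR 0 = 0
s7 = s6 NAND s5 = 0 NAND 0 = 1
s8 = s2 AND s7 = 1 AND 1 = 1
s10 = s1 NOR s7 = 0 NOR 1 = 0
s11 = s3 OR s10 = 1 OR 0 = 1
s12 = s5 OR s10 OR s6 = 0 OR 0 OR 0 = 0
s13 = s8 AND s11 = 1 AND 1 = 1
s14 = s7 NAND s5 = 1 NAND 0 = 1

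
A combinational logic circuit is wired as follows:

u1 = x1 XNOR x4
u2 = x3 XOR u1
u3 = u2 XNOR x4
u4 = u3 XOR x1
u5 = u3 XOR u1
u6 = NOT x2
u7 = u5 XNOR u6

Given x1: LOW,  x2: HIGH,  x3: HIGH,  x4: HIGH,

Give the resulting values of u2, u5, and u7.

u1 = x1 XNOR x4 = LOW XNOR HIGH = LOW
u2 = x3 XOR u1 = HIGH XOR LOW = HIGH
u3 = u2 XNOR x4 = HIGH XNOR HIGH = HIGH
u5 = u3 XOR u1 = HIGH XOR LOW = HIGH
u6 = NOT x2 = NOT HIGH = LOW
u7 = u5 XNOR u6 = HIGH XNOR LOW = LOW

u2 = HIGH, u5 = HIGH, u7 = LOW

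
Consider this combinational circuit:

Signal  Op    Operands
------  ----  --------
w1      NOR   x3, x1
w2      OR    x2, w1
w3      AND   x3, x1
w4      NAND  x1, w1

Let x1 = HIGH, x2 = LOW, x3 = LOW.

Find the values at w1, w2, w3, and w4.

w1 = LOW, w2 = LOW, w3 = LOW, w4 = HIGH

w1 = x3 NOR x1 = LOW NOR HIGH = LOW
w2 = x2 OR w1 = LOW OR LOW = LOW
w3 = x3 AND x1 = LOW AND HIGH = LOW
w4 = x1 NAND w1 = HIGH NAND LOW = HIGH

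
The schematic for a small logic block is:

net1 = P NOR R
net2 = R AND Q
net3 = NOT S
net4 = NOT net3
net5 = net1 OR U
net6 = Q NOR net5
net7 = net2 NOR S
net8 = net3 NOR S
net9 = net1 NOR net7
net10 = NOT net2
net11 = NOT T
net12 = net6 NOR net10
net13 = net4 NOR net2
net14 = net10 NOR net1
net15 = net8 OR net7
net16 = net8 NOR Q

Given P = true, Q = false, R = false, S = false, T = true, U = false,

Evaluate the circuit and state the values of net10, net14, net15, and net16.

net10 = true, net14 = false, net15 = true, net16 = true

net1 = P NOR R = true NOR false = false
net2 = R AND Q = false AND false = false
net3 = NOT S = NOT false = true
net7 = net2 NOR S = false NOR false = true
net8 = net3 NOR S = true NOR false = false
net10 = NOT net2 = NOT false = true
net14 = net10 NOR net1 = true NOR false = false
net15 = net8 OR net7 = false OR true = true
net16 = net8 NOR Q = false NOR false = true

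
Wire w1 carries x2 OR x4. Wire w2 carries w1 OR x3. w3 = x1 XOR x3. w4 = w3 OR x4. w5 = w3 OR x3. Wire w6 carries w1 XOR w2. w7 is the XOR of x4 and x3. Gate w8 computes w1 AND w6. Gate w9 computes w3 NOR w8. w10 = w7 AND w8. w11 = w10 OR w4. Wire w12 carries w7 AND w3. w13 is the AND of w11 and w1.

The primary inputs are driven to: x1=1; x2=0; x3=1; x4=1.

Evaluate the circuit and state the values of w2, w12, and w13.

w1 = x2 OR x4 = 0 OR 1 = 1
w2 = w1 OR x3 = 1 OR 1 = 1
w3 = x1 XOR x3 = 1 XOR 1 = 0
w4 = w3 OR x4 = 0 OR 1 = 1
w6 = w1 XOR w2 = 1 XOR 1 = 0
w7 = x4 XOR x3 = 1 XOR 1 = 0
w8 = w1 AND w6 = 1 AND 0 = 0
w10 = w7 AND w8 = 0 AND 0 = 0
w11 = w10 OR w4 = 0 OR 1 = 1
w12 = w7 AND w3 = 0 AND 0 = 0
w13 = w11 AND w1 = 1 AND 1 = 1

w2 = 1; w12 = 0; w13 = 1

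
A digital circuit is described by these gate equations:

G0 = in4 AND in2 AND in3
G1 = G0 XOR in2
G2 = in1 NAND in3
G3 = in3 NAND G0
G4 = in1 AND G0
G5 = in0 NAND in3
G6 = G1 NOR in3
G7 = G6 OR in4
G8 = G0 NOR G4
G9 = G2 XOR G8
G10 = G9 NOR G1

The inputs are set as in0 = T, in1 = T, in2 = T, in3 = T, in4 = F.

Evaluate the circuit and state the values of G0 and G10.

G0 = F  G10 = F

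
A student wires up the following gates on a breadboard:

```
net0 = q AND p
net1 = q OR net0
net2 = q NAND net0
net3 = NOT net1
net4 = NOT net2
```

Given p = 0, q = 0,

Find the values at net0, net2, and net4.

net0 = q AND p = 0 AND 0 = 0
net2 = q NAND net0 = 0 NAND 0 = 1
net4 = NOT net2 = NOT 1 = 0

net0 = 0, net2 = 1, net4 = 0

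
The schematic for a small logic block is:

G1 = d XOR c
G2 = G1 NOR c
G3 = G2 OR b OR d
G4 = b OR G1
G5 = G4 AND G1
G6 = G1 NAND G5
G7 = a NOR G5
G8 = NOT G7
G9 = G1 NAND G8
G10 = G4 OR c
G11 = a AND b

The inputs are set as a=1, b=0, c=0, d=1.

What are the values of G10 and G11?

G10 = 1, G11 = 0

G1 = d XOR c = 1 XOR 0 = 1
G4 = b OR G1 = 0 OR 1 = 1
G10 = G4 OR c = 1 OR 0 = 1
G11 = a AND b = 1 AND 0 = 0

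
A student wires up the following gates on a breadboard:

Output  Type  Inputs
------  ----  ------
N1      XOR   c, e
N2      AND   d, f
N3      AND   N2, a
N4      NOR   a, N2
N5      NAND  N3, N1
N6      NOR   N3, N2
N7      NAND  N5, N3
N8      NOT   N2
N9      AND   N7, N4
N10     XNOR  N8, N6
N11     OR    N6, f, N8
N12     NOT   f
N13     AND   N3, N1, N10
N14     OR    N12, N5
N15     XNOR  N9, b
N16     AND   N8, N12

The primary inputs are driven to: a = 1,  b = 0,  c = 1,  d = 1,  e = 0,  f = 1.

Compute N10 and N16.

N2 = d AND f = 1 AND 1 = 1
N3 = N2 AND a = 1 AND 1 = 1
N6 = N3 NOR N2 = 1 NOR 1 = 0
N8 = NOT N2 = NOT 1 = 0
N10 = N8 XNOR N6 = 0 XNOR 0 = 1
N12 = NOT f = NOT 1 = 0
N16 = N8 AND N12 = 0 AND 0 = 0

N10 = 1, N16 = 0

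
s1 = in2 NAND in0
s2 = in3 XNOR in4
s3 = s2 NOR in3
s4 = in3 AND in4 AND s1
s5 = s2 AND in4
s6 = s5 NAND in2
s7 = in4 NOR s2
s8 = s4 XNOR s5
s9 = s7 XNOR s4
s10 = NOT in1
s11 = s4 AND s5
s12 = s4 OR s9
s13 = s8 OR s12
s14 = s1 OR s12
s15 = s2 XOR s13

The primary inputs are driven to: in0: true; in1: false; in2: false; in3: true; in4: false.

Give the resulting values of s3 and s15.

s1 = in2 NAND in0 = false NAND true = true
s2 = in3 XNOR in4 = true XNOR false = false
s3 = s2 NOR in3 = false NOR true = false
s4 = in3 AND in4 AND s1 = true AND false AND true = false
s5 = s2 AND in4 = false AND false = false
s7 = in4 NOR s2 = false NOR false = true
s8 = s4 XNOR s5 = false XNOR false = true
s9 = s7 XNOR s4 = true XNOR false = false
s12 = s4 OR s9 = false OR false = false
s13 = s8 OR s12 = true OR false = true
s15 = s2 XOR s13 = false XOR true = true

s3 = false, s15 = true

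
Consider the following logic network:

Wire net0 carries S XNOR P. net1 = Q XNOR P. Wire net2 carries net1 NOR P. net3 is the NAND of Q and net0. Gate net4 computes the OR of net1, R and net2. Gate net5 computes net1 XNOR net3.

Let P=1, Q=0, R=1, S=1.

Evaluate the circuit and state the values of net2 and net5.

net2 = 0; net5 = 0

net0 = S XNOR P = 1 XNOR 1 = 1
net1 = Q XNOR P = 0 XNOR 1 = 0
net2 = net1 NOR P = 0 NOR 1 = 0
net3 = Q NAND net0 = 0 NAND 1 = 1
net5 = net1 XNOR net3 = 0 XNOR 1 = 0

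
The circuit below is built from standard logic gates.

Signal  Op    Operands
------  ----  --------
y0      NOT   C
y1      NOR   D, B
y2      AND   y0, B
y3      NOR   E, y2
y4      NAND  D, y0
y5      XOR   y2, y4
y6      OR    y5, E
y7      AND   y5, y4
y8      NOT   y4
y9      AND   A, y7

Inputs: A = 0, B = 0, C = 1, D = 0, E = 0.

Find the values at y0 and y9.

y0 = NOT C = NOT 1 = 0
y2 = y0 AND B = 0 AND 0 = 0
y4 = D NAND y0 = 0 NAND 0 = 1
y5 = y2 XOR y4 = 0 XOR 1 = 1
y7 = y5 AND y4 = 1 AND 1 = 1
y9 = A AND y7 = 0 AND 1 = 0

y0 = 0, y9 = 0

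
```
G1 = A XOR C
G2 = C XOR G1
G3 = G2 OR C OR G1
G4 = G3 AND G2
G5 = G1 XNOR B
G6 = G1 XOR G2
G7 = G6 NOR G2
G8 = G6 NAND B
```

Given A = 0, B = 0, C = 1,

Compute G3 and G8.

G1 = A XOR C = 0 XOR 1 = 1
G2 = C XOR G1 = 1 XOR 1 = 0
G3 = G2 OR C OR G1 = 0 OR 1 OR 1 = 1
G6 = G1 XOR G2 = 1 XOR 0 = 1
G8 = G6 NAND B = 1 NAND 0 = 1

G3 = 1  G8 = 1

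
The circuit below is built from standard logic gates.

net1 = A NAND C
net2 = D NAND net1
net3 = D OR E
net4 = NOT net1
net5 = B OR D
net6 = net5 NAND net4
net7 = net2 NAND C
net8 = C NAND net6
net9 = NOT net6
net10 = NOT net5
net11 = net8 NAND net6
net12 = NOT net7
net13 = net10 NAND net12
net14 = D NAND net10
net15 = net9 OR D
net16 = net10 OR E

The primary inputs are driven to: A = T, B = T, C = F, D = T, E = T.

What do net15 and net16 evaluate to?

net1 = A NAND C = T NAND F = T
net4 = NOT net1 = NOT T = F
net5 = B OR D = T OR T = T
net6 = net5 NAND net4 = T NAND F = T
net9 = NOT net6 = NOT T = F
net10 = NOT net5 = NOT T = F
net15 = net9 OR D = F OR T = T
net16 = net10 OR E = F OR T = T

net15 = T, net16 = T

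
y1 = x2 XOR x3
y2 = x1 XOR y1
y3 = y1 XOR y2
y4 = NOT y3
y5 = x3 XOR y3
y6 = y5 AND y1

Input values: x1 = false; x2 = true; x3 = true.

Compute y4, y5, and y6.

y1 = x2 XOR x3 = true XOR true = false
y2 = x1 XOR y1 = false XOR false = false
y3 = y1 XOR y2 = false XOR false = false
y4 = NOT y3 = NOT false = true
y5 = x3 XOR y3 = true XOR false = true
y6 = y5 AND y1 = true AND false = false

y4 = true, y5 = true, y6 = false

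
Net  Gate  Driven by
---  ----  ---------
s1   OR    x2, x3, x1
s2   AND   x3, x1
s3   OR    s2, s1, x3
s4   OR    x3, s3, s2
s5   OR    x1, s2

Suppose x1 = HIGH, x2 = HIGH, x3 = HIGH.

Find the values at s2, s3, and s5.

s1 = x2 OR x3 OR x1 = HIGH OR HIGH OR HIGH = HIGH
s2 = x3 AND x1 = HIGH AND HIGH = HIGH
s3 = s2 OR s1 OR x3 = HIGH OR HIGH OR HIGH = HIGH
s5 = x1 OR s2 = HIGH OR HIGH = HIGH

s2 = HIGH, s3 = HIGH, s5 = HIGH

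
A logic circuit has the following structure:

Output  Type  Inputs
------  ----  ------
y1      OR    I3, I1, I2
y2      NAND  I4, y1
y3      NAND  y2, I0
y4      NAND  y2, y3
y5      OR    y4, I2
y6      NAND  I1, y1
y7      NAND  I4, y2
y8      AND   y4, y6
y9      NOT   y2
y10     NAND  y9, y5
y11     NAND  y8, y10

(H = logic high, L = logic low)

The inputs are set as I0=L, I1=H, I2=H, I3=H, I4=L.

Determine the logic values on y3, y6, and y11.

y3 = H  y6 = L  y11 = H

y1 = I3 OR I1 OR I2 = H OR H OR H = H
y2 = I4 NAND y1 = L NAND H = H
y3 = y2 NAND I0 = H NAND L = H
y4 = y2 NAND y3 = H NAND H = L
y5 = y4 OR I2 = L OR H = H
y6 = I1 NAND y1 = H NAND H = L
y8 = y4 AND y6 = L AND L = L
y9 = NOT y2 = NOT H = L
y10 = y9 NAND y5 = L NAND H = H
y11 = y8 NAND y10 = L NAND H = H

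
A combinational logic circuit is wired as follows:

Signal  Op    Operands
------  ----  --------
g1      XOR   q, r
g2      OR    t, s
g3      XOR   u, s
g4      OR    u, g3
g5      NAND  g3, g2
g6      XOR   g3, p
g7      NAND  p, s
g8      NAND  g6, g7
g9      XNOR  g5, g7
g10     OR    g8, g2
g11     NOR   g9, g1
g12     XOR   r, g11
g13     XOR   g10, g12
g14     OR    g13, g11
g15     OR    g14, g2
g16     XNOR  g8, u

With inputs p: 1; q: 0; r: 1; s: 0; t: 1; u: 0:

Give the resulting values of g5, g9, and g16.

g2 = t OR s = 1 OR 0 = 1
g3 = u XOR s = 0 XOR 0 = 0
g5 = g3 NAND g2 = 0 NAND 1 = 1
g6 = g3 XOR p = 0 XOR 1 = 1
g7 = p NAND s = 1 NAND 0 = 1
g8 = g6 NAND g7 = 1 NAND 1 = 0
g9 = g5 XNOR g7 = 1 XNOR 1 = 1
g16 = g8 XNOR u = 0 XNOR 0 = 1

g5 = 1, g9 = 1, g16 = 1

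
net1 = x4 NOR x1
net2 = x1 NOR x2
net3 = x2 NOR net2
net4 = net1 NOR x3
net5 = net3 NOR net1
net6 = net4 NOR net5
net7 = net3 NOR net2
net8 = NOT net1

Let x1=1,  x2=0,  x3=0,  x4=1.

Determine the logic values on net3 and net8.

net3 = 1, net8 = 1

net1 = x4 NOR x1 = 1 NOR 1 = 0
net2 = x1 NOR x2 = 1 NOR 0 = 0
net3 = x2 NOR net2 = 0 NOR 0 = 1
net8 = NOT net1 = NOT 0 = 1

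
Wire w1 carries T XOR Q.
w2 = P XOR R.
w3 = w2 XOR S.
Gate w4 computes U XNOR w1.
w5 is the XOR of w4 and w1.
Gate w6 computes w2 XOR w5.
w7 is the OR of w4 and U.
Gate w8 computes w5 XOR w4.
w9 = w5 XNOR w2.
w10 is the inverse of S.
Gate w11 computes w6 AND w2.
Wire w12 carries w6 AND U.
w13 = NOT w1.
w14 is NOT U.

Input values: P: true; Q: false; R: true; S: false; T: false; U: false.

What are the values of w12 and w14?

w12 = false  w14 = true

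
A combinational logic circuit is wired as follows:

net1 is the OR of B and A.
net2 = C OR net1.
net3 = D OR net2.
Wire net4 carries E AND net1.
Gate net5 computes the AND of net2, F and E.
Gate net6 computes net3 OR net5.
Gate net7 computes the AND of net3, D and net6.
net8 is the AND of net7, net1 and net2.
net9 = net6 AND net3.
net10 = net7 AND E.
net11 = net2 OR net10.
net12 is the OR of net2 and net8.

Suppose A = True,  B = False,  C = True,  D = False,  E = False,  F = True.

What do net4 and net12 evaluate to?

net4 = False, net12 = True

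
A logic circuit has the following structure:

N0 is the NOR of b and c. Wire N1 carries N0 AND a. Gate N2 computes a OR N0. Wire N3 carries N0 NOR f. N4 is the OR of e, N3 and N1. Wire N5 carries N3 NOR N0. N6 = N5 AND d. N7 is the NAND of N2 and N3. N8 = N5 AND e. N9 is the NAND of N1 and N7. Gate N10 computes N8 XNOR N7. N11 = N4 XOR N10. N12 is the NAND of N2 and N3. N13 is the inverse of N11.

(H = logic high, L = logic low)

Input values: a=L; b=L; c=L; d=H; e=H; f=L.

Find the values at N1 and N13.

N0 = b NOR c = L NOR L = H
N1 = N0 AND a = H AND L = L
N2 = a OR N0 = L OR H = H
N3 = N0 NOR f = H NOR L = L
N4 = e OR N3 OR N1 = H OR L OR L = H
N5 = N3 NOR N0 = L NOR H = L
N7 = N2 NAND N3 = H NAND L = H
N8 = N5 AND e = L AND H = L
N10 = N8 XNOR N7 = L XNOR H = L
N11 = N4 XOR N10 = H XOR L = H
N13 = NOT N11 = NOT H = L

N1 = L; N13 = L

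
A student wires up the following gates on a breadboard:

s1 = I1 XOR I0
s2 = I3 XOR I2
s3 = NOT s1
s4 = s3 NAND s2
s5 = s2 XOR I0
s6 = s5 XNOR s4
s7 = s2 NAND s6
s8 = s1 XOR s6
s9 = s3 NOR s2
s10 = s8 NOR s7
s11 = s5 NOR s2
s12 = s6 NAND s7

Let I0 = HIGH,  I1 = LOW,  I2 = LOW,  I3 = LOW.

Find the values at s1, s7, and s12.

s1 = HIGH; s7 = HIGH; s12 = LOW

s1 = I1 XOR I0 = LOW XOR HIGH = HIGH
s2 = I3 XOR I2 = LOW XOR LOW = LOW
s3 = NOT s1 = NOT HIGH = LOW
s4 = s3 NAND s2 = LOW NAND LOW = HIGH
s5 = s2 XOR I0 = LOW XOR HIGH = HIGH
s6 = s5 XNOR s4 = HIGH XNOR HIGH = HIGH
s7 = s2 NAND s6 = LOW NAND HIGH = HIGH
s12 = s6 NAND s7 = HIGH NAND HIGH = LOW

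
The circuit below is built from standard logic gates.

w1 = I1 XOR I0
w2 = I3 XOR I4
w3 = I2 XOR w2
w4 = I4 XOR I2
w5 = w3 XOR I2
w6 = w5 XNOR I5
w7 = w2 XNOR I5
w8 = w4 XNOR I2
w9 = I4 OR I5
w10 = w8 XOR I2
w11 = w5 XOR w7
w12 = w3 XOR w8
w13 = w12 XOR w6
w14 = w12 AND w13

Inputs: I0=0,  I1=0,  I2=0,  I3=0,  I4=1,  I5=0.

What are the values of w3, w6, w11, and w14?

w3 = 1, w6 = 0, w11 = 1, w14 = 1

w2 = I3 XOR I4 = 0 XOR 1 = 1
w3 = I2 XOR w2 = 0 XOR 1 = 1
w4 = I4 XOR I2 = 1 XOR 0 = 1
w5 = w3 XOR I2 = 1 XOR 0 = 1
w6 = w5 XNOR I5 = 1 XNOR 0 = 0
w7 = w2 XNOR I5 = 1 XNOR 0 = 0
w8 = w4 XNOR I2 = 1 XNOR 0 = 0
w11 = w5 XOR w7 = 1 XOR 0 = 1
w12 = w3 XOR w8 = 1 XOR 0 = 1
w13 = w12 XOR w6 = 1 XOR 0 = 1
w14 = w12 AND w13 = 1 AND 1 = 1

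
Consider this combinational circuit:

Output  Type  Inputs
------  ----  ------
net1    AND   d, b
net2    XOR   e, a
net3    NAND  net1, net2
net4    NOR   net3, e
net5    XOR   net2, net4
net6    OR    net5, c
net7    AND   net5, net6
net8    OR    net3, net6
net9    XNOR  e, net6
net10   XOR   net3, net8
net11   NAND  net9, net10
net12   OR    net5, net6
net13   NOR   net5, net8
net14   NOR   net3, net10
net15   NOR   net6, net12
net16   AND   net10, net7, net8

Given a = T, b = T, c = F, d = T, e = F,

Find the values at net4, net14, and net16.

net4 = T  net14 = T  net16 = F

net1 = d AND b = T AND T = T
net2 = e XOR a = F XOR T = T
net3 = net1 NAND net2 = T NAND T = F
net4 = net3 NOR e = F NOR F = T
net5 = net2 XOR net4 = T XOR T = F
net6 = net5 OR c = F OR F = F
net7 = net5 AND net6 = F AND F = F
net8 = net3 OR net6 = F OR F = F
net10 = net3 XOR net8 = F XOR F = F
net14 = net3 NOR net10 = F NOR F = T
net16 = net10 AND net7 AND net8 = F AND F AND F = F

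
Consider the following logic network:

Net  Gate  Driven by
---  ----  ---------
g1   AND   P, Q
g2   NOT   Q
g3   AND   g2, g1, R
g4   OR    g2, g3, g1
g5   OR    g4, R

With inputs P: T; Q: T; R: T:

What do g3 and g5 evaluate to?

g1 = P AND Q = T AND T = T
g2 = NOT Q = NOT T = F
g3 = g2 AND g1 AND R = F AND T AND T = F
g4 = g2 OR g3 OR g1 = F OR F OR T = T
g5 = g4 OR R = T OR T = T

g3 = F; g5 = T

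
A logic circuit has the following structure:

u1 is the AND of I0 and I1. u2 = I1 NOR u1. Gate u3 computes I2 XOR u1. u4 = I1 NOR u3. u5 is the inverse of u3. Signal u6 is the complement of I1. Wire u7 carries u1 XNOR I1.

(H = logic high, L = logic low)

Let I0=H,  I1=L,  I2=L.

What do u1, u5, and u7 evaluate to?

u1 = I0 AND I1 = H AND L = L
u3 = I2 XOR u1 = L XOR L = L
u5 = NOT u3 = NOT L = H
u7 = u1 XNOR I1 = L XNOR L = H

u1 = L  u5 = H  u7 = H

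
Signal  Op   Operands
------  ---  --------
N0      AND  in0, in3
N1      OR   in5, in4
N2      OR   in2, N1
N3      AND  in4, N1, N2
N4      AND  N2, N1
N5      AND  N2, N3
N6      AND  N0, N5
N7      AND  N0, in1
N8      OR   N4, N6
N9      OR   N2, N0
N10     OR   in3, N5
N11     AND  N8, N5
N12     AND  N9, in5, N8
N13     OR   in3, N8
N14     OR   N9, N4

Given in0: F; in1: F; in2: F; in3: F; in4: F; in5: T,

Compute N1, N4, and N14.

N1 = T; N4 = T; N14 = T

N0 = in0 AND in3 = F AND F = F
N1 = in5 OR in4 = T OR F = T
N2 = in2 OR N1 = F OR T = T
N4 = N2 AND N1 = T AND T = T
N9 = N2 OR N0 = T OR F = T
N14 = N9 OR N4 = T OR T = T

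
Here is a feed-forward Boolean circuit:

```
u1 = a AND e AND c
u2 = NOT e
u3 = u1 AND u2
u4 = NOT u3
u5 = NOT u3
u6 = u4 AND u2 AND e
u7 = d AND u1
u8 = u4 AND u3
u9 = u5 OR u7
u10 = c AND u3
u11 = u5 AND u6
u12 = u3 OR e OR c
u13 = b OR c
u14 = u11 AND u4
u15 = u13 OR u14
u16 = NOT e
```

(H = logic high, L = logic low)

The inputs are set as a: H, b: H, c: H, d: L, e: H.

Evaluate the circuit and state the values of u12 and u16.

u12 = H, u16 = L

u1 = a AND e AND c = H AND H AND H = H
u2 = NOT e = NOT H = L
u3 = u1 AND u2 = H AND L = L
u12 = u3 OR e OR c = L OR H OR H = H
u16 = NOT e = NOT H = L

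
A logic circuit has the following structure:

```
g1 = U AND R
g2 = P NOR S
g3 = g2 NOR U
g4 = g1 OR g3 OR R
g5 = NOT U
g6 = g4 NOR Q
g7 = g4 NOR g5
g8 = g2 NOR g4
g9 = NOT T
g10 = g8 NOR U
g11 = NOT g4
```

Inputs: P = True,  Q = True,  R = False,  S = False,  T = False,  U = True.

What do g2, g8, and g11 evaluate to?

g1 = U AND R = True AND False = False
g2 = P NOR S = True NOR False = False
g3 = g2 NOR U = False NOR True = False
g4 = g1 OR g3 OR R = False OR False OR False = False
g8 = g2 NOR g4 = False NOR False = True
g11 = NOT g4 = NOT False = True

g2 = False; g8 = True; g11 = True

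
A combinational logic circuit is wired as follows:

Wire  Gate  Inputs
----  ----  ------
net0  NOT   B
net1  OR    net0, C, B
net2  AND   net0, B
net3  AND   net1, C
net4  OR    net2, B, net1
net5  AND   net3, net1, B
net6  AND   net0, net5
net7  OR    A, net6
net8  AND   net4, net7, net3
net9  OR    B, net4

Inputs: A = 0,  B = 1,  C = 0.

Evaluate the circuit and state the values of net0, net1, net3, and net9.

net0 = 0; net1 = 1; net3 = 0; net9 = 1

net0 = NOT B = NOT 1 = 0
net1 = net0 OR C OR B = 0 OR 0 OR 1 = 1
net2 = net0 AND B = 0 AND 1 = 0
net3 = net1 AND C = 1 AND 0 = 0
net4 = net2 OR B OR net1 = 0 OR 1 OR 1 = 1
net9 = B OR net4 = 1 OR 1 = 1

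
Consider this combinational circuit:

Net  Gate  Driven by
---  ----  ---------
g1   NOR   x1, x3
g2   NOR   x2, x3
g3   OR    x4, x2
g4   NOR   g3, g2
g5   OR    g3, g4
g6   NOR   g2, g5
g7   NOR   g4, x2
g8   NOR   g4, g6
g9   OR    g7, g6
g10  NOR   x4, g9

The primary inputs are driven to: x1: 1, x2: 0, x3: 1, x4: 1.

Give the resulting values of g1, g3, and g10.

g1 = 0; g3 = 1; g10 = 0

g1 = x1 NOR x3 = 1 NOR 1 = 0
g2 = x2 NOR x3 = 0 NOR 1 = 0
g3 = x4 OR x2 = 1 OR 0 = 1
g4 = g3 NOR g2 = 1 NOR 0 = 0
g5 = g3 OR g4 = 1 OR 0 = 1
g6 = g2 NOR g5 = 0 NOR 1 = 0
g7 = g4 NOR x2 = 0 NOR 0 = 1
g9 = g7 OR g6 = 1 OR 0 = 1
g10 = x4 NOR g9 = 1 NOR 1 = 0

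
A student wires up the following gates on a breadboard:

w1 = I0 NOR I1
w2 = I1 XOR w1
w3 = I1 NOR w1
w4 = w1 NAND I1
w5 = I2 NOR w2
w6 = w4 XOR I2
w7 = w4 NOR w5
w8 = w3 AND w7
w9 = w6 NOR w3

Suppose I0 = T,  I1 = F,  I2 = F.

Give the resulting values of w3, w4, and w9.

w1 = I0 NOR I1 = T NOR F = F
w3 = I1 NOR w1 = F NOR F = T
w4 = w1 NAND I1 = F NAND F = T
w6 = w4 XOR I2 = T XOR F = T
w9 = w6 NOR w3 = T NOR T = F

w3 = T, w4 = T, w9 = F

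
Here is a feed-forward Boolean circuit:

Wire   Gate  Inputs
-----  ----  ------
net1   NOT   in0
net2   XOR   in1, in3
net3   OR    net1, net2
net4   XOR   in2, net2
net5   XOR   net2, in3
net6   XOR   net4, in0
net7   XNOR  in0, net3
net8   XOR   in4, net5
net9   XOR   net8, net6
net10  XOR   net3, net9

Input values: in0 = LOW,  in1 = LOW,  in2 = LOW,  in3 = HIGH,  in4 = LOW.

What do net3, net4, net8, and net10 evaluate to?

net3 = HIGH, net4 = HIGH, net8 = LOW, net10 = LOW

net1 = NOT in0 = NOT LOW = HIGH
net2 = in1 XOR in3 = LOW XOR HIGH = HIGH
net3 = net1 OR net2 = HIGH OR HIGH = HIGH
net4 = in2 XOR net2 = LOW XOR HIGH = HIGH
net5 = net2 XOR in3 = HIGH XOR HIGH = LOW
net6 = net4 XOR in0 = HIGH XOR LOW = HIGH
net8 = in4 XOR net5 = LOW XOR LOW = LOW
net9 = net8 XOR net6 = LOW XOR HIGH = HIGH
net10 = net3 XOR net9 = HIGH XOR HIGH = LOW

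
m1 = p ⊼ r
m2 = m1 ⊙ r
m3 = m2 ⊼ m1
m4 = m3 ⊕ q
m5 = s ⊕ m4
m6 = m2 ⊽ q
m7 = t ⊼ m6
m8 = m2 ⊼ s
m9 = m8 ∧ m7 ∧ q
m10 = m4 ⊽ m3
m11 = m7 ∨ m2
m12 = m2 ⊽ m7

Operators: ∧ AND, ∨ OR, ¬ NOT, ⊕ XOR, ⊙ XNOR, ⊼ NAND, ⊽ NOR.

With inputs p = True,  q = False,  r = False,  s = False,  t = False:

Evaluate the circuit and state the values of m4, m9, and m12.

m4 = True, m9 = False, m12 = False

m1 = p NAND r = True NAND False = True
m2 = m1 XNOR r = True XNOR False = False
m3 = m2 NAND m1 = False NAND True = True
m4 = m3 XOR q = True XOR False = True
m6 = m2 NOR q = False NOR False = True
m7 = t NAND m6 = False NAND True = True
m8 = m2 NAND s = False NAND False = True
m9 = m8 AND m7 AND q = True AND True AND False = False
m12 = m2 NOR m7 = False NOR True = False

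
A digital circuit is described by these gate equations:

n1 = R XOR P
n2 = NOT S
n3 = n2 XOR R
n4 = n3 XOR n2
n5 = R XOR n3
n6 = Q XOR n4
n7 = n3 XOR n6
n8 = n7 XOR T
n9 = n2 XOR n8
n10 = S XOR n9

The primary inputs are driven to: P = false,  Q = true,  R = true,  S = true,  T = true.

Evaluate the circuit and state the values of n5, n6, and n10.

n5 = false, n6 = false, n10 = true

n2 = NOT S = NOT true = false
n3 = n2 XOR R = false XOR true = true
n4 = n3 XOR n2 = true XOR false = true
n5 = R XOR n3 = true XOR true = false
n6 = Q XOR n4 = true XOR true = false
n7 = n3 XOR n6 = true XOR false = true
n8 = n7 XOR T = true XOR true = false
n9 = n2 XOR n8 = false XOR false = false
n10 = S XOR n9 = true XOR false = true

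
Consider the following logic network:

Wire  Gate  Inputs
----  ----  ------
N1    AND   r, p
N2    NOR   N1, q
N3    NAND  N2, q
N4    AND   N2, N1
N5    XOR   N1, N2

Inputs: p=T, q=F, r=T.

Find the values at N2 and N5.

N2 = F  N5 = T

N1 = r AND p = T AND T = T
N2 = N1 NOR q = T NOR F = F
N5 = N1 XOR N2 = T XOR F = T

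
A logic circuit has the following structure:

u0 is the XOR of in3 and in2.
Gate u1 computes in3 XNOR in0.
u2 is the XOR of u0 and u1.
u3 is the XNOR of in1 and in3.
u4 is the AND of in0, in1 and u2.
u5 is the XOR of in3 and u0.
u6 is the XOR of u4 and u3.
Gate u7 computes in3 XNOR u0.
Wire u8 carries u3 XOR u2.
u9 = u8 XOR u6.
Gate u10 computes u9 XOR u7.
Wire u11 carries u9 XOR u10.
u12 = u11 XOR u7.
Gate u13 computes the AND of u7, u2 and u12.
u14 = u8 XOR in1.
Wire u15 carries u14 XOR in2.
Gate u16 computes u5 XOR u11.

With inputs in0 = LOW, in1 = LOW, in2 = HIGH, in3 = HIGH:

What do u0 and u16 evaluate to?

u0 = LOW, u16 = HIGH

u0 = in3 XOR in2 = HIGH XOR HIGH = LOW
u1 = in3 XNOR in0 = HIGH XNOR LOW = LOW
u2 = u0 XOR u1 = LOW XOR LOW = LOW
u3 = in1 XNOR in3 = LOW XNOR HIGH = LOW
u4 = in0 AND in1 AND u2 = LOW AND LOW AND LOW = LOW
u5 = in3 XOR u0 = HIGH XOR LOW = HIGH
u6 = u4 XOR u3 = LOW XOR LOW = LOW
u7 = in3 XNOR u0 = HIGH XNOR LOW = LOW
u8 = u3 XOR u2 = LOW XOR LOW = LOW
u9 = u8 XOR u6 = LOW XOR LOW = LOW
u10 = u9 XOR u7 = LOW XOR LOW = LOW
u11 = u9 XOR u10 = LOW XOR LOW = LOW
u16 = u5 XOR u11 = HIGH XOR LOW = HIGH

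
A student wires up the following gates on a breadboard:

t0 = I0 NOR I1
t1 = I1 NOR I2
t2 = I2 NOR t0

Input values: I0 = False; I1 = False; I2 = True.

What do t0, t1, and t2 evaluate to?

t0 = True  t1 = False  t2 = False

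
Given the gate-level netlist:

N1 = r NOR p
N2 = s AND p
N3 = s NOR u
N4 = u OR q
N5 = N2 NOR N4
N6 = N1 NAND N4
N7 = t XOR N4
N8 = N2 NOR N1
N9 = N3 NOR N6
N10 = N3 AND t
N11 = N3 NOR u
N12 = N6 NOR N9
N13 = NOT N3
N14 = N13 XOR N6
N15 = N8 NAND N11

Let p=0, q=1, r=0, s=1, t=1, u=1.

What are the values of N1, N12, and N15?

N1 = r NOR p = 0 NOR 0 = 1
N2 = s AND p = 1 AND 0 = 0
N3 = s NOR u = 1 NOR 1 = 0
N4 = u OR q = 1 OR 1 = 1
N6 = N1 NAND N4 = 1 NAND 1 = 0
N8 = N2 NOR N1 = 0 NOR 1 = 0
N9 = N3 NOR N6 = 0 NOR 0 = 1
N11 = N3 NOR u = 0 NOR 1 = 0
N12 = N6 NOR N9 = 0 NOR 1 = 0
N15 = N8 NAND N11 = 0 NAND 0 = 1

N1 = 1, N12 = 0, N15 = 1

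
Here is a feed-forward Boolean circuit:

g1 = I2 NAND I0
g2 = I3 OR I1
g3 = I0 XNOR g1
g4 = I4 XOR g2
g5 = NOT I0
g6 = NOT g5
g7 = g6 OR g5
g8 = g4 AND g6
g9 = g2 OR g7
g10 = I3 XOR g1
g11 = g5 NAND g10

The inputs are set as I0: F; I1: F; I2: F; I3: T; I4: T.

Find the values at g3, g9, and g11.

g3 = F  g9 = T  g11 = T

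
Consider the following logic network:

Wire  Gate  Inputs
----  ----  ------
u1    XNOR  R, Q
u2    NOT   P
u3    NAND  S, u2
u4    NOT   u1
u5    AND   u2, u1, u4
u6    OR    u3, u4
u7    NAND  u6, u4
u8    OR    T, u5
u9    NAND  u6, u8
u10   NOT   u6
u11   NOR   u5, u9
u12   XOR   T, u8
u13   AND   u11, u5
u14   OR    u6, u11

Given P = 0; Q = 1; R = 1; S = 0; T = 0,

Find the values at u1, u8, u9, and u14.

u1 = 1  u8 = 0  u9 = 1  u14 = 1

u1 = R XNOR Q = 1 XNOR 1 = 1
u2 = NOT P = NOT 0 = 1
u3 = S NAND u2 = 0 NAND 1 = 1
u4 = NOT u1 = NOT 1 = 0
u5 = u2 AND u1 AND u4 = 1 AND 1 AND 0 = 0
u6 = u3 OR u4 = 1 OR 0 = 1
u8 = T OR u5 = 0 OR 0 = 0
u9 = u6 NAND u8 = 1 NAND 0 = 1
u11 = u5 NOR u9 = 0 NOR 1 = 0
u14 = u6 OR u11 = 1 OR 0 = 1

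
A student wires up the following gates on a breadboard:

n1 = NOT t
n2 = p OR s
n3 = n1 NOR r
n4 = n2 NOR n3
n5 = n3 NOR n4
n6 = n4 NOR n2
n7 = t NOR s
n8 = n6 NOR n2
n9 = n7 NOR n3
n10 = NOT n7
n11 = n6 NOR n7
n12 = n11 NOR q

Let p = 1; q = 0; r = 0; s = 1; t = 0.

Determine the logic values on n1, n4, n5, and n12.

n1 = 1, n4 = 0, n5 = 1, n12 = 0

n1 = NOT t = NOT 0 = 1
n2 = p OR s = 1 OR 1 = 1
n3 = n1 NOR r = 1 NOR 0 = 0
n4 = n2 NOR n3 = 1 NOR 0 = 0
n5 = n3 NOR n4 = 0 NOR 0 = 1
n6 = n4 NOR n2 = 0 NOR 1 = 0
n7 = t NOR s = 0 NOR 1 = 0
n11 = n6 NOR n7 = 0 NOR 0 = 1
n12 = n11 NOR q = 1 NOR 0 = 0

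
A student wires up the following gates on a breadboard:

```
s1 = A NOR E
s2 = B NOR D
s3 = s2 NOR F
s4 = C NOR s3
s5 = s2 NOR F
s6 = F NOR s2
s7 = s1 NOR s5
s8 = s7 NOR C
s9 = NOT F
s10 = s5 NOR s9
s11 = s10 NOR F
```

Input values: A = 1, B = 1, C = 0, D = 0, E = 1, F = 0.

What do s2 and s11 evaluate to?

s2 = B NOR D = 1 NOR 0 = 0
s5 = s2 NOR F = 0 NOR 0 = 1
s9 = NOT F = NOT 0 = 1
s10 = s5 NOR s9 = 1 NOR 1 = 0
s11 = s10 NOR F = 0 NOR 0 = 1

s2 = 0, s11 = 1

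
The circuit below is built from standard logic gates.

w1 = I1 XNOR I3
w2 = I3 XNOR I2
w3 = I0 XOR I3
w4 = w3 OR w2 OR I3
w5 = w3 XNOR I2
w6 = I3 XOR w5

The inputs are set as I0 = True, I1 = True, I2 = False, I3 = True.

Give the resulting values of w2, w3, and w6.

w2 = False; w3 = False; w6 = False

w2 = I3 XNOR I2 = True XNOR False = False
w3 = I0 XOR I3 = True XOR True = False
w5 = w3 XNOR I2 = False XNOR False = True
w6 = I3 XOR w5 = True XOR True = False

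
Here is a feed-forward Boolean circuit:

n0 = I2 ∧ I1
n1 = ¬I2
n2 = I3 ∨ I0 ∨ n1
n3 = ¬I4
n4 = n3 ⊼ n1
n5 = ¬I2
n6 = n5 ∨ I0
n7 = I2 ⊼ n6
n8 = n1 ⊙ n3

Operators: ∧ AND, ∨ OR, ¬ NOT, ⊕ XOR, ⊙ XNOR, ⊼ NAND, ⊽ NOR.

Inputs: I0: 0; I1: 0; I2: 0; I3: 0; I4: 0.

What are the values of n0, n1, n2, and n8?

n0 = 0, n1 = 1, n2 = 1, n8 = 1

n0 = I2 AND I1 = 0 AND 0 = 0
n1 = NOT I2 = NOT 0 = 1
n2 = I3 OR I0 OR n1 = 0 OR 0 OR 1 = 1
n3 = NOT I4 = NOT 0 = 1
n8 = n1 XNOR n3 = 1 XNOR 1 = 1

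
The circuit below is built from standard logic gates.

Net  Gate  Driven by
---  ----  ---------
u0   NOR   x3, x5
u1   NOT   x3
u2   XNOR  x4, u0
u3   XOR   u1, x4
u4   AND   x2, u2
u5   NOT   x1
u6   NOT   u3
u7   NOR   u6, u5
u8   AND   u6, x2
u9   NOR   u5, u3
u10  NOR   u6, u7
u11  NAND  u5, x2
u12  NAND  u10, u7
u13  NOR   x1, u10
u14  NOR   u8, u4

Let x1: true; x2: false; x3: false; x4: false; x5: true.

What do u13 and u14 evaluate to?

u0 = x3 NOR x5 = false NOR true = false
u1 = NOT x3 = NOT false = true
u2 = x4 XNOR u0 = false XNOR false = true
u3 = u1 XOR x4 = true XOR false = true
u4 = x2 AND u2 = false AND true = false
u5 = NOT x1 = NOT true = false
u6 = NOT u3 = NOT true = false
u7 = u6 NOR u5 = false NOR false = true
u8 = u6 AND x2 = false AND false = false
u10 = u6 NOR u7 = false NOR true = false
u13 = x1 NOR u10 = true NOR false = false
u14 = u8 NOR u4 = false NOR false = true

u13 = false; u14 = true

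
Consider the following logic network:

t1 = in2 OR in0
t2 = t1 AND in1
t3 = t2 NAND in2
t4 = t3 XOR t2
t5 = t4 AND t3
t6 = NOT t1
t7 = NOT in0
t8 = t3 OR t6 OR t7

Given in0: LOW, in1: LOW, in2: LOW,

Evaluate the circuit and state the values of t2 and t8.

t2 = LOW  t8 = HIGH

t1 = in2 OR in0 = LOW OR LOW = LOW
t2 = t1 AND in1 = LOW AND LOW = LOW
t3 = t2 NAND in2 = LOW NAND LOW = HIGH
t6 = NOT t1 = NOT LOW = HIGH
t7 = NOT in0 = NOT LOW = HIGH
t8 = t3 OR t6 OR t7 = HIGH OR HIGH OR HIGH = HIGH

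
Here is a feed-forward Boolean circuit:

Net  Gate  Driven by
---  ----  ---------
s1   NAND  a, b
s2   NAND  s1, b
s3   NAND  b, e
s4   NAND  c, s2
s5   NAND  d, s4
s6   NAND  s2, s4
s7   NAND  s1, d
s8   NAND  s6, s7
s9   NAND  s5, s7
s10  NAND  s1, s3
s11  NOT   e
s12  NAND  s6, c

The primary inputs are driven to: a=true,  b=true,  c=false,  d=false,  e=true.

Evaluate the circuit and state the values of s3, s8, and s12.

s1 = a NAND b = true NAND true = false
s2 = s1 NAND b = false NAND true = true
s3 = b NAND e = true NAND true = false
s4 = c NAND s2 = false NAND true = true
s6 = s2 NAND s4 = true NAND true = false
s7 = s1 NAND d = false NAND false = true
s8 = s6 NAND s7 = false NAND true = true
s12 = s6 NAND c = false NAND false = true

s3 = false  s8 = true  s12 = true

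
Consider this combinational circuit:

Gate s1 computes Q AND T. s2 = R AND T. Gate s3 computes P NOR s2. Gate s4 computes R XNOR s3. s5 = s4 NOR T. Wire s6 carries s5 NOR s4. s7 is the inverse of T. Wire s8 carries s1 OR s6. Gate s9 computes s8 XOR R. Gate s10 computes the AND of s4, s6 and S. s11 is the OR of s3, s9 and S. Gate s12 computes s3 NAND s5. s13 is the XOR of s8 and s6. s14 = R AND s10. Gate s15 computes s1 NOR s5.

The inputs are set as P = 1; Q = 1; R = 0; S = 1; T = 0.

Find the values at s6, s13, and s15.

s6 = 0, s13 = 0, s15 = 1

s1 = Q AND T = 1 AND 0 = 0
s2 = R AND T = 0 AND 0 = 0
s3 = P NOR s2 = 1 NOR 0 = 0
s4 = R XNOR s3 = 0 XNOR 0 = 1
s5 = s4 NOR T = 1 NOR 0 = 0
s6 = s5 NOR s4 = 0 NOR 1 = 0
s8 = s1 OR s6 = 0 OR 0 = 0
s13 = s8 XOR s6 = 0 XOR 0 = 0
s15 = s1 NOR s5 = 0 NOR 0 = 1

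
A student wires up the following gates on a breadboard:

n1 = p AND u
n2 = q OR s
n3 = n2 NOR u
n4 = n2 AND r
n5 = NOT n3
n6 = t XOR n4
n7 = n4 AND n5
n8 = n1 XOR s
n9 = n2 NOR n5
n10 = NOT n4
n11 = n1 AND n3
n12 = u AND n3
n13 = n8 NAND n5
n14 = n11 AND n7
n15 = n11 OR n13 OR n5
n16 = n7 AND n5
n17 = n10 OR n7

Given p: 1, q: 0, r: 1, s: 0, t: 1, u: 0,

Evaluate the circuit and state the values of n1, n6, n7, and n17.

n1 = 0, n6 = 1, n7 = 0, n17 = 1

n1 = p AND u = 1 AND 0 = 0
n2 = q OR s = 0 OR 0 = 0
n3 = n2 NOR u = 0 NOR 0 = 1
n4 = n2 AND r = 0 AND 1 = 0
n5 = NOT n3 = NOT 1 = 0
n6 = t XOR n4 = 1 XOR 0 = 1
n7 = n4 AND n5 = 0 AND 0 = 0
n10 = NOT n4 = NOT 0 = 1
n17 = n10 OR n7 = 1 OR 0 = 1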